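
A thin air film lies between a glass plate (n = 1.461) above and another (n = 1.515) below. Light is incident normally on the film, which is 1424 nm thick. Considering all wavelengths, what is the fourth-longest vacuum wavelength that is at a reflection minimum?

Ray reflecting at the top interface goes from n = 1.461 toward n = 1.0: no phase shift.
Bottom surface (1.0 → 1.515): reflection off a higher-index medium gives a half-wave phase shift.
Net: one phase inversion between the two reflected rays.
For dark reflection here: 2 n t = m λ.
λ = 2 n t / m. The fourth-longest wavelength is m = 4: λ = 2 × 1.0 × 1424 / 4.00 = 712 nm.

712 nm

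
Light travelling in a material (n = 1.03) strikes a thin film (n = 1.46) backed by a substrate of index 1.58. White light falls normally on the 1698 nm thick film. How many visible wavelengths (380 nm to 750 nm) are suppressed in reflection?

Top surface (1.03 → 1.46): reflection off a higher-index medium gives a half-wave phase shift.
At the lower boundary (n = 1.46 to n = 1.58) the reflected ray undergoes a half-wave phase shift.
Net: no relative phase inversion (both shifts match).
For dark reflection here: 2 n t = (m + ½) λ.
λ = 2 n t / (m + ½) = 4958 / (m + ½) nm.
m=6: 763 nm (IR); m=7: 661 nm (visible); m=8: 583 nm (visible); m=9: 522 nm (visible); m=10: 472 nm (visible); m=11: 431 nm (visible); m=12: 397 nm (visible); m=13: 367 nm (UV).

6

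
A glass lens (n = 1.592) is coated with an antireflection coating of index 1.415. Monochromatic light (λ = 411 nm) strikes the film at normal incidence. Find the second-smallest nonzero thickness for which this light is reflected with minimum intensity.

At the upper boundary (n = 1.0 to n = 1.415) the reflected ray undergoes a half-wave phase shift.
At the lower boundary (n = 1.415 to n = 1.592) the reflected ray undergoes a half-wave phase shift.
Zero or two π shifts → no net half-wave offset.
So the condition for destructive reflection is 2 n t = (m + ½) λ.
The second-smallest nonzero thickness corresponds to m = 1: t = (m + ½) λ / (2 n) = 1.50 × 411 / (2 × 1.415) = 218 nm.

218 nm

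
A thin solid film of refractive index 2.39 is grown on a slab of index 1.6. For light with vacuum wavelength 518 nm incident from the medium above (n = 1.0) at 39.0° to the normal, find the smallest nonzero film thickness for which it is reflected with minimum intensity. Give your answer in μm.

0.112 μm

At the upper boundary (n = 1.0 to n = 2.39) the reflected ray undergoes a half-wave phase shift.
Bottom surface (2.39 → 1.6): reflection off a lower-index medium gives no phase shift.
Net: one phase inversion between the two reflected rays.
For dark reflection here: 2 n t cos θ_r = m λ.
Snell's law: 1.0 sin 39.0° = 2.39 sin θ_r → sin θ_r = 0.263, cos θ_r = 0.965.
Minimum nonzero at m = 1: t = λ / (2 n cos θ_r) = 518 / (2 × 2.39 × 0.965) = 112 nm.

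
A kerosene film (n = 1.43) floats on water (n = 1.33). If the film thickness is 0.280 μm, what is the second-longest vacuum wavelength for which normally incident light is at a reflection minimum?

400 nm

Ray reflecting at the top interface goes from n = 1.0 toward n = 1.43: a half-wave phase shift.
Bottom surface (1.43 → 1.33): reflection off a lower-index medium gives no phase shift.
The two reflections differ by half a wavelength.
For dark reflection here: 2 n t = m λ.
λ = 2 n t / m. The second-longest wavelength is m = 2: λ = 2 × 1.43 × 280 / 2.00 = 400 nm.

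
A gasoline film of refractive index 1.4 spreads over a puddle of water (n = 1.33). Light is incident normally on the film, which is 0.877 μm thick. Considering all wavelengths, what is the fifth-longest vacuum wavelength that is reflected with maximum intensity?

Top surface (1.0 → 1.4): reflection off a higher-index medium gives a half-wave phase shift.
At the lower boundary (n = 1.4 to n = 1.33) the reflected ray undergoes no phase shift.
Net: one phase inversion between the two reflected rays.
So the condition for constructive reflection is 2 n t = (m + ½) λ.
λ = 2 n t / (m + ½). The fifth-longest wavelength is m = 4: λ = 2 × 1.4 × 877 / 4.50 = 546 nm.

546 nm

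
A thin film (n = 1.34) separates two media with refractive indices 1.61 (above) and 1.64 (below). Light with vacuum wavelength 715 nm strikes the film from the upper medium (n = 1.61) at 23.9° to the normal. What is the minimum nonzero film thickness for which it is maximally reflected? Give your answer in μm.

Top surface (1.61 → 1.34): reflection off a lower-index medium gives no phase shift.
Bottom surface (1.34 → 1.64): reflection off a higher-index medium gives a half-wave phase shift.
Exactly one π shift → a net half-wave offset.
For maximum reflection here: 2 n t cos θ_r = (m + ½) λ.
Snell's law: 1.61 sin 23.9° = 1.34 sin θ_r → sin θ_r = 0.487, cos θ_r = 0.874.
Minimum at m = 0: t = λ / (4 n cos θ_r) = 715 / (4 × 1.34 × 0.874) = 153 nm.

0.153 μm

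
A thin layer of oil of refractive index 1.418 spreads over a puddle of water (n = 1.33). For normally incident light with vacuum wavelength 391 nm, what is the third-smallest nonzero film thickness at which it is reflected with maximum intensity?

At the upper boundary (n = 1.0 to n = 1.418) the reflected ray undergoes a half-wave phase shift.
Bottom surface (1.418 → 1.33): reflection off a lower-index medium gives no phase shift.
Net: one phase inversion between the two reflected rays.
For maximum reflection here: 2 n t = (m + ½) λ.
The third-smallest nonzero thickness corresponds to m = 2: t = (m + ½) λ / (2 n) = 2.50 × 391 / (2 × 1.418) = 345 nm.

345 nm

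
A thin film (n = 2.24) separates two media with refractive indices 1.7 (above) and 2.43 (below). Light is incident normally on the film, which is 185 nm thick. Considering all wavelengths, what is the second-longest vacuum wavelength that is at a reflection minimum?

553 nm

Ray reflecting at the top interface goes from n = 1.7 toward n = 2.24: a half-wave phase shift.
Bottom surface (2.24 → 2.43): reflection off a higher-index medium gives a half-wave phase shift.
Zero or two π shifts → no net half-wave offset.
So the condition for destructive reflection is 2 n t = (m + ½) λ.
λ = 2 n t / (m + ½). The second-longest wavelength is m = 1: λ = 2 × 2.24 × 185 / 1.50 = 553 nm.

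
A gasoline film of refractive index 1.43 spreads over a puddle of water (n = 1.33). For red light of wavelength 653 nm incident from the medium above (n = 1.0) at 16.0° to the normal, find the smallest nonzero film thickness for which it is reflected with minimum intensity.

At the upper boundary (n = 1.0 to n = 1.43) the reflected ray undergoes a half-wave phase shift.
At the lower boundary (n = 1.43 to n = 1.33) the reflected ray undergoes no phase shift.
The two reflections differ by half a wavelength.
With one net inversion, destructive interference in reflection requires 2 n t cos θ_r = m λ.
Snell's law: 1.0 sin 16.0° = 1.43 sin θ_r → sin θ_r = 0.193, cos θ_r = 0.981.
Minimum nonzero at m = 1: t = λ / (2 n cos θ_r) = 653 / (2 × 1.43 × 0.981) = 233 nm.

233 nm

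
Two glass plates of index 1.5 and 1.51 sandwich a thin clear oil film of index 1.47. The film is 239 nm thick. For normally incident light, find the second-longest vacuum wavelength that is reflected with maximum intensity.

468 nm

Ray reflecting at the top interface goes from n = 1.5 toward n = 1.47: no phase shift.
Ray reflecting at the bottom interface goes from n = 1.47 toward n = 1.51: a half-wave phase shift.
Exactly one π shift → a net half-wave offset.
With one net inversion, constructive interference in reflection requires 2 n t = (m + ½) λ.
λ = 2 n t / (m + ½). The second-longest wavelength is m = 1: λ = 2 × 1.47 × 239 / 1.50 = 468 nm.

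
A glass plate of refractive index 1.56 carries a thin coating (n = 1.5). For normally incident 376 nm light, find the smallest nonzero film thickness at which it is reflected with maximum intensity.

125 nm

Top surface (1.0 → 1.5): reflection off a higher-index medium gives a half-wave phase shift.
Ray reflecting at the bottom interface goes from n = 1.5 toward n = 1.56: a half-wave phase shift.
Zero or two π shifts → no net half-wave offset.
For strong reflection here: 2 n t = m λ.
Minimum nonzero at m = 1: t = λ / (2 n) = 376 / (2 × 1.5) = 125 nm.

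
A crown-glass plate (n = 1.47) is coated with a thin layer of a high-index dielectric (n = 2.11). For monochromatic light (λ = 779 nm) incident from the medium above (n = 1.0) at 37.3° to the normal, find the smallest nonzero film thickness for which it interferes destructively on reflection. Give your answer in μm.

At the upper boundary (n = 1.0 to n = 2.11) the reflected ray undergoes a half-wave phase shift.
At the lower boundary (n = 2.11 to n = 1.47) the reflected ray undergoes no phase shift.
Exactly one π shift → a net half-wave offset.
For weak reflection here: 2 n t cos θ_r = m λ.
Snell's law: 1.0 sin 37.3° = 2.11 sin θ_r → sin θ_r = 0.287, cos θ_r = 0.958.
Minimum nonzero at m = 1: t = λ / (2 n cos θ_r) = 779 / (2 × 2.11 × 0.958) = 193 nm.

0.193 μm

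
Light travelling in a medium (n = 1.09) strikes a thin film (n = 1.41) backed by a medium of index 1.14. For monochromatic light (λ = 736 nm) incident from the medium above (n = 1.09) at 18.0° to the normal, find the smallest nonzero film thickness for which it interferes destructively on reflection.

Ray reflecting at the top interface goes from n = 1.09 toward n = 1.41: a half-wave phase shift.
Ray reflecting at the bottom interface goes from n = 1.41 toward n = 1.14: no phase shift.
Net: one phase inversion between the two reflected rays.
For dark reflection here: 2 n t cos θ_r = m λ.
Snell's law: 1.09 sin 18.0° = 1.41 sin θ_r → sin θ_r = 0.239, cos θ_r = 0.971.
Minimum nonzero at m = 1: t = λ / (2 n cos θ_r) = 736 / (2 × 1.41 × 0.971) = 269 nm.

269 nm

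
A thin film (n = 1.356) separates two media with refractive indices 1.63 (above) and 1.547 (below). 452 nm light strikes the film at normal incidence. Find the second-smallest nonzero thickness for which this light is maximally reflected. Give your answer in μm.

0.250 μm

Ray reflecting at the top interface goes from n = 1.63 toward n = 1.356: no phase shift.
Ray reflecting at the bottom interface goes from n = 1.356 toward n = 1.547: a half-wave phase shift.
The two reflections differ by half a wavelength.
For maximum reflection here: 2 n t = (m + ½) λ.
The second-smallest nonzero thickness corresponds to m = 1: t = (m + ½) λ / (2 n) = 1.50 × 452 / (2 × 1.356) = 250 nm.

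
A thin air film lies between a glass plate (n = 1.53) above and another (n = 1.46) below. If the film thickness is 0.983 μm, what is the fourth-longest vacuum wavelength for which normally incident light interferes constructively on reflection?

562 nm

At the upper boundary (n = 1.53 to n = 1.0) the reflected ray undergoes no phase shift.
At the lower boundary (n = 1.0 to n = 1.46) the reflected ray undergoes a half-wave phase shift.
Exactly one π shift → a net half-wave offset.
With one net inversion, constructive interference in reflection requires 2 n t = (m + ½) λ.
λ = 2 n t / (m + ½). The fourth-longest wavelength is m = 3: λ = 2 × 1.0 × 983 / 3.50 = 562 nm.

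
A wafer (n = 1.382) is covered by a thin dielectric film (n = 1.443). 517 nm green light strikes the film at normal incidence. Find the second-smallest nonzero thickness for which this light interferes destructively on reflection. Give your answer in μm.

Ray reflecting at the top interface goes from n = 1.0 toward n = 1.443: a half-wave phase shift.
Ray reflecting at the bottom interface goes from n = 1.443 toward n = 1.382: no phase shift.
Net: one phase inversion between the two reflected rays.
So the condition for destructive reflection is 2 n t = m λ.
The second-smallest nonzero thickness corresponds to m = 2: t = m λ / (2 n) = 2.00 × 517 / (2 × 1.443) = 358 nm.

0.358 μm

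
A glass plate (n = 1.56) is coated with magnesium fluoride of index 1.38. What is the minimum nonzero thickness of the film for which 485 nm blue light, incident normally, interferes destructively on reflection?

87.9 nm

At the upper boundary (n = 1.0 to n = 1.38) the reflected ray undergoes a half-wave phase shift.
Ray reflecting at the bottom interface goes from n = 1.38 toward n = 1.56: a half-wave phase shift.
Zero or two π shifts → no net half-wave offset.
For dark reflection here: 2 n t = (m + ½) λ.
Minimum at m = 0: t = λ / (4 n) = 485 / (4 × 1.38) = 87.9 nm.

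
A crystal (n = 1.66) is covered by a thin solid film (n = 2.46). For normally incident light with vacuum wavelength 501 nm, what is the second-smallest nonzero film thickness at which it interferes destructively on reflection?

At the upper boundary (n = 1.0 to n = 2.46) the reflected ray undergoes a half-wave phase shift.
Ray reflecting at the bottom interface goes from n = 2.46 toward n = 1.66: no phase shift.
Exactly one π shift → a net half-wave offset.
For minimum reflection here: 2 n t = m λ.
The second-smallest nonzero thickness corresponds to m = 2: t = m λ / (2 n) = 2.00 × 501 / (2 × 2.46) = 204 nm.

204 nm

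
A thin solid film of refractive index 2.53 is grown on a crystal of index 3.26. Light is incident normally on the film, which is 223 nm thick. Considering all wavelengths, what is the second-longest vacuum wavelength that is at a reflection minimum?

752 nm

Ray reflecting at the top interface goes from n = 1.0 toward n = 2.53: a half-wave phase shift.
Bottom surface (2.53 → 3.26): reflection off a higher-index medium gives a half-wave phase shift.
Net: no relative phase inversion (both shifts match).
With no net inversion, destructive interference in reflection requires 2 n t = (m + ½) λ.
λ = 2 n t / (m + ½). The second-longest wavelength is m = 1: λ = 2 × 2.53 × 223 / 1.50 = 752 nm.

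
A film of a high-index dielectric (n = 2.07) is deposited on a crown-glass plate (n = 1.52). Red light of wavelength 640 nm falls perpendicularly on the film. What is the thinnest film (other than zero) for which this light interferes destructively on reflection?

Ray reflecting at the top interface goes from n = 1.0 toward n = 2.07: a half-wave phase shift.
At the lower boundary (n = 2.07 to n = 1.52) the reflected ray undergoes no phase shift.
Exactly one π shift → a net half-wave offset.
With one net inversion, destructive interference in reflection requires 2 n t = m λ.
Minimum nonzero at m = 1: t = λ / (2 n) = 640 / (2 × 2.07) = 155 nm.

155 nm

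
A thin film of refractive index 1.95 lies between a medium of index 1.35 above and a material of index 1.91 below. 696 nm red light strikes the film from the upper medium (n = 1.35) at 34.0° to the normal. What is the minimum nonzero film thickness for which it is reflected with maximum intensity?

96.8 nm

At the upper boundary (n = 1.35 to n = 1.95) the reflected ray undergoes a half-wave phase shift.
Ray reflecting at the bottom interface goes from n = 1.95 toward n = 1.91: no phase shift.
Net: one phase inversion between the two reflected rays.
For bright reflection here: 2 n t cos θ_r = (m + ½) λ.
Snell's law: 1.35 sin 34.0° = 1.95 sin θ_r → sin θ_r = 0.387, cos θ_r = 0.922.
Minimum at m = 0: t = λ / (4 n cos θ_r) = 696 / (4 × 1.95 × 0.922) = 96.8 nm.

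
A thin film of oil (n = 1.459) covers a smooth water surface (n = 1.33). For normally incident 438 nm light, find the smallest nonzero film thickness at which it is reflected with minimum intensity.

150 nm

Ray reflecting at the top interface goes from n = 1.0 toward n = 1.459: a half-wave phase shift.
At the lower boundary (n = 1.459 to n = 1.33) the reflected ray undergoes no phase shift.
The two reflections differ by half a wavelength.
With one net inversion, destructive interference in reflection requires 2 n t = m λ.
Minimum nonzero at m = 1: t = λ / (2 n) = 438 / (2 × 1.459) = 150 nm.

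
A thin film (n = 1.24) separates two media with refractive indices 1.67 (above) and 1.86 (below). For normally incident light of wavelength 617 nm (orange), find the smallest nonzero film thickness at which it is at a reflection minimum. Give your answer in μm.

At the upper boundary (n = 1.67 to n = 1.24) the reflected ray undergoes no phase shift.
Bottom surface (1.24 → 1.86): reflection off a higher-index medium gives a half-wave phase shift.
Net: one phase inversion between the two reflected rays.
So the condition for destructive reflection is 2 n t = m λ.
Minimum nonzero at m = 1: t = λ / (2 n) = 617 / (2 × 1.24) = 249 nm.

0.249 μm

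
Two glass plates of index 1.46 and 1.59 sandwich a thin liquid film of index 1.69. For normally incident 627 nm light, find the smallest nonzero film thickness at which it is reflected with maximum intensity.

Top surface (1.46 → 1.69): reflection off a higher-index medium gives a half-wave phase shift.
Ray reflecting at the bottom interface goes from n = 1.69 toward n = 1.59: no phase shift.
The two reflections differ by half a wavelength.
With one net inversion, constructive interference in reflection requires 2 n t = (m + ½) λ.
Minimum at m = 0: t = λ / (4 n) = 627 / (4 × 1.69) = 92.8 nm.

92.8 nm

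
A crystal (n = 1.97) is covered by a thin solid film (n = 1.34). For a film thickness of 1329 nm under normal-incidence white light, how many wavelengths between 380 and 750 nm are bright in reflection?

5

Top surface (1.0 → 1.34): reflection off a higher-index medium gives a half-wave phase shift.
At the lower boundary (n = 1.34 to n = 1.97) the reflected ray undergoes a half-wave phase shift.
Net: no relative phase inversion (both shifts match).
So the condition for constructive reflection is 2 n t = m λ.
λ = 2 n t / m = 3562 / m nm.
m=4: 890 nm (IR); m=5: 712 nm (visible); m=6: 594 nm (visible); m=7: 509 nm (visible); m=8: 445 nm (visible); m=9: 396 nm (visible); m=10: 356 nm (UV).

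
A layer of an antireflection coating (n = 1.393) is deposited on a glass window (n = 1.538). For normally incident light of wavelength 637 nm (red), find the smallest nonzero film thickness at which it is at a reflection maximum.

229 nm

Top surface (1.0 → 1.393): reflection off a higher-index medium gives a half-wave phase shift.
Ray reflecting at the bottom interface goes from n = 1.393 toward n = 1.538: a half-wave phase shift.
Zero or two π shifts → no net half-wave offset.
With no net inversion, constructive interference in reflection requires 2 n t = m λ.
Minimum nonzero at m = 1: t = λ / (2 n) = 637 / (2 × 1.393) = 229 nm.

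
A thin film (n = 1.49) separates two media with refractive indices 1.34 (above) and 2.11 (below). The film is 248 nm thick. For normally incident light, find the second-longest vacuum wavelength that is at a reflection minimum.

493 nm

Ray reflecting at the top interface goes from n = 1.34 toward n = 1.49: a half-wave phase shift.
Bottom surface (1.49 → 2.11): reflection off a higher-index medium gives a half-wave phase shift.
Zero or two π shifts → no net half-wave offset.
For minimum reflection here: 2 n t = (m + ½) λ.
λ = 2 n t / (m + ½). The second-longest wavelength is m = 1: λ = 2 × 1.49 × 248 / 1.50 = 493 nm.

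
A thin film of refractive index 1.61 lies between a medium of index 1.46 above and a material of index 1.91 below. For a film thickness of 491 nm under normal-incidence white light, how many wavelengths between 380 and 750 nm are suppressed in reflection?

Ray reflecting at the top interface goes from n = 1.46 toward n = 1.61: a half-wave phase shift.
At the lower boundary (n = 1.61 to n = 1.91) the reflected ray undergoes a half-wave phase shift.
Zero or two π shifts → no net half-wave offset.
For weak reflection here: 2 n t = (m + ½) λ.
λ = 2 n t / (m + ½) = 1581 / (m + ½) nm.
m=1: 1054 nm (IR); m=2: 632 nm (visible); m=3: 452 nm (visible); m=4: 351 nm (UV).

2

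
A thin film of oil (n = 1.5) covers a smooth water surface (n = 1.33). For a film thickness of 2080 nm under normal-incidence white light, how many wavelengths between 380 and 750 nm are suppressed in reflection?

At the upper boundary (n = 1.0 to n = 1.5) the reflected ray undergoes a half-wave phase shift.
At the lower boundary (n = 1.5 to n = 1.33) the reflected ray undergoes no phase shift.
Exactly one π shift → a net half-wave offset.
For weak reflection here: 2 n t = m λ.
λ = 2 n t / m = 6240 / m nm.
m=8: 780 nm (IR); m=9: 693 nm (visible); m=10: 624 nm (visible); m=11: 567 nm (visible); m=12: 520 nm (visible); m=13: 480 nm (visible); m=14: 446 nm (visible); m=15: 416 nm (visible); m=16: 390 nm (visible); m=17: 367 nm (UV).

8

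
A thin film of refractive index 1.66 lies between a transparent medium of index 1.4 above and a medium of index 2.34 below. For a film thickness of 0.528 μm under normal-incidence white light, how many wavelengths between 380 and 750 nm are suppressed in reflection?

Ray reflecting at the top interface goes from n = 1.4 toward n = 1.66: a half-wave phase shift.
Ray reflecting at the bottom interface goes from n = 1.66 toward n = 2.34: a half-wave phase shift.
Net: no relative phase inversion (both shifts match).
So the condition for destructive reflection is 2 n t = (m + ½) λ.
λ = 2 n t / (m + ½) = 1753 / (m + ½) nm.
m=1: 1169 nm (IR); m=2: 701 nm (visible); m=3: 501 nm (visible); m=4: 390 nm (visible); m=5: 319 nm (UV).

3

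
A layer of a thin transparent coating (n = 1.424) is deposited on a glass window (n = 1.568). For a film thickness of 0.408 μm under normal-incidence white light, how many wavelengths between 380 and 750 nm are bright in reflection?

2

Top surface (1.0 → 1.424): reflection off a higher-index medium gives a half-wave phase shift.
Bottom surface (1.424 → 1.568): reflection off a higher-index medium gives a half-wave phase shift.
The two reflections carry the same phase change, so no net offset.
With no net inversion, constructive interference in reflection requires 2 n t = m λ.
λ = 2 n t / m = 1162 / m nm.
m=1: 1162 nm (IR); m=2: 581 nm (visible); m=3: 387 nm (visible); m=4: 290 nm (UV).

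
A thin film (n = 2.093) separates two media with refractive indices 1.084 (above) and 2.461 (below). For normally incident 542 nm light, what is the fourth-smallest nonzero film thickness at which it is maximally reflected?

518 nm

At the upper boundary (n = 1.084 to n = 2.093) the reflected ray undergoes a half-wave phase shift.
Bottom surface (2.093 → 2.461): reflection off a higher-index medium gives a half-wave phase shift.
Net: no relative phase inversion (both shifts match).
For bright reflection here: 2 n t = m λ.
The fourth-smallest nonzero thickness corresponds to m = 4: t = m λ / (2 n) = 4.00 × 542 / (2 × 2.093) = 518 nm.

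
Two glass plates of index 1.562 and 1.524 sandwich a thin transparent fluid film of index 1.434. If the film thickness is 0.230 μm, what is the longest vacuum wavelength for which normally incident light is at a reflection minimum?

660 nm

Top surface (1.562 → 1.434): reflection off a lower-index medium gives no phase shift.
Bottom surface (1.434 → 1.524): reflection off a higher-index medium gives a half-wave phase shift.
Net: one phase inversion between the two reflected rays.
So the condition for destructive reflection is 2 n t = m λ.
λ = 2 n t / m. The longest wavelength is m = 1: λ = 2 × 1.434 × 230 / 1.00 = 660 nm.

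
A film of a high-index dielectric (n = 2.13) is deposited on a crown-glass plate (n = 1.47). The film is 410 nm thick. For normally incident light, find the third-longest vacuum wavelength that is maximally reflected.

Top surface (1.0 → 2.13): reflection off a higher-index medium gives a half-wave phase shift.
At the lower boundary (n = 2.13 to n = 1.47) the reflected ray undergoes no phase shift.
Net: one phase inversion between the two reflected rays.
So the condition for constructive reflection is 2 n t = (m + ½) λ.
λ = 2 n t / (m + ½). The third-longest wavelength is m = 2: λ = 2 × 2.13 × 410 / 2.50 = 699 nm.

699 nm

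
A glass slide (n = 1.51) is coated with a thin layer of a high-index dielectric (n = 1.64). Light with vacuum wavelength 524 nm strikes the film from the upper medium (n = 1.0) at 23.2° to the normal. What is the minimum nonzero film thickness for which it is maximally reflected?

82.3 nm

Top surface (1.0 → 1.64): reflection off a higher-index medium gives a half-wave phase shift.
At the lower boundary (n = 1.64 to n = 1.51) the reflected ray undergoes no phase shift.
The two reflections differ by half a wavelength.
So the condition for constructive reflection is 2 n t cos θ_r = (m + ½) λ.
Snell's law: 1.0 sin 23.2° = 1.64 sin θ_r → sin θ_r = 0.240, cos θ_r = 0.971.
Minimum at m = 0: t = λ / (4 n cos θ_r) = 524 / (4 × 1.64 × 0.971) = 82.3 nm.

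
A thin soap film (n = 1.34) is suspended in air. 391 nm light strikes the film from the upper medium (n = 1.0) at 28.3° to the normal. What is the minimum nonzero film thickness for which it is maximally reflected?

Top surface (1.0 → 1.34): reflection off a higher-index medium gives a half-wave phase shift.
Bottom surface (1.34 → 1.0): reflection off a lower-index medium gives no phase shift.
Exactly one π shift → a net half-wave offset.
For strong reflection here: 2 n t cos θ_r = (m + ½) λ.
Snell's law: 1.0 sin 28.3° = 1.34 sin θ_r → sin θ_r = 0.354, cos θ_r = 0.935.
Minimum at m = 0: t = λ / (4 n cos θ_r) = 391 / (4 × 1.34 × 0.935) = 78.0 nm.

78.0 nm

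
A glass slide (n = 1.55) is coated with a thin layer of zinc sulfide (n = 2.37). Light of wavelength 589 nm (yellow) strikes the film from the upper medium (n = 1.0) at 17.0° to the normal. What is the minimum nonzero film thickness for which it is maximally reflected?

Top surface (1.0 → 2.37): reflection off a higher-index medium gives a half-wave phase shift.
Ray reflecting at the bottom interface goes from n = 2.37 toward n = 1.55: no phase shift.
Net: one phase inversion between the two reflected rays.
With one net inversion, constructive interference in reflection requires 2 n t cos θ_r = (m + ½) λ.
Snell's law: 1.0 sin 17.0° = 2.37 sin θ_r → sin θ_r = 0.123, cos θ_r = 0.992.
Minimum at m = 0: t = λ / (4 n cos θ_r) = 589 / (4 × 2.37 × 0.992) = 62.6 nm.

62.6 nm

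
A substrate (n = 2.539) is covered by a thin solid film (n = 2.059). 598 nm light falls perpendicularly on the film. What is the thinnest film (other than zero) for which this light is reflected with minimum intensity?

72.6 nm

Top surface (1.0 → 2.059): reflection off a higher-index medium gives a half-wave phase shift.
Ray reflecting at the bottom interface goes from n = 2.059 toward n = 2.539: a half-wave phase shift.
Net: no relative phase inversion (both shifts match).
So the condition for destructive reflection is 2 n t = (m + ½) λ.
Minimum at m = 0: t = λ / (4 n) = 598 / (4 × 2.059) = 72.6 nm.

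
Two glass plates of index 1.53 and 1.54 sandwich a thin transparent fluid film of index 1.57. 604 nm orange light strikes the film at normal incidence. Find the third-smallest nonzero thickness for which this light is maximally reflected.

At the upper boundary (n = 1.53 to n = 1.57) the reflected ray undergoes a half-wave phase shift.
Ray reflecting at the bottom interface goes from n = 1.57 toward n = 1.54: no phase shift.
Exactly one π shift → a net half-wave offset.
With one net inversion, constructive interference in reflection requires 2 n t = (m + ½) λ.
The third-smallest nonzero thickness corresponds to m = 2: t = (m + ½) λ / (2 n) = 2.50 × 604 / (2 × 1.57) = 481 nm.

481 nm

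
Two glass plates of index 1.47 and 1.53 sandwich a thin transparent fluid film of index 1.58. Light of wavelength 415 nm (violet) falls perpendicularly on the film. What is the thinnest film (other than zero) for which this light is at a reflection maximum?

At the upper boundary (n = 1.47 to n = 1.58) the reflected ray undergoes a half-wave phase shift.
Ray reflecting at the bottom interface goes from n = 1.58 toward n = 1.53: no phase shift.
Exactly one π shift → a net half-wave offset.
With one net inversion, constructive interference in reflection requires 2 n t = (m + ½) λ.
Minimum at m = 0: t = λ / (4 n) = 415 / (4 × 1.58) = 65.7 nm.

65.7 nm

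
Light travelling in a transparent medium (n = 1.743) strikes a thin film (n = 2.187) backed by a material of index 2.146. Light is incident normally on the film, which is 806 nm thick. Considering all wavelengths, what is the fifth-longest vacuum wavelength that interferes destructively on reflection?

Ray reflecting at the top interface goes from n = 1.743 toward n = 2.187: a half-wave phase shift.
At the lower boundary (n = 2.187 to n = 2.146) the reflected ray undergoes no phase shift.
Exactly one π shift → a net half-wave offset.
So the condition for destructive reflection is 2 n t = m λ.
λ = 2 n t / m. The fifth-longest wavelength is m = 5: λ = 2 × 2.187 × 806 / 5.00 = 705 nm.

705 nm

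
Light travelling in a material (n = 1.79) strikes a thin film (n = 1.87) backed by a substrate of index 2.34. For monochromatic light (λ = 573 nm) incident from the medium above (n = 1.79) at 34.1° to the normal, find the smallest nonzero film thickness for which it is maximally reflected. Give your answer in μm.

0.182 μm

At the upper boundary (n = 1.79 to n = 1.87) the reflected ray undergoes a half-wave phase shift.
At the lower boundary (n = 1.87 to n = 2.34) the reflected ray undergoes a half-wave phase shift.
Zero or two π shifts → no net half-wave offset.
For bright reflection here: 2 n t cos θ_r = m λ.
Snell's law: 1.79 sin 34.1° = 1.87 sin θ_r → sin θ_r = 0.537, cos θ_r = 0.844.
Minimum nonzero at m = 1: t = λ / (2 n cos θ_r) = 573 / (2 × 1.87 × 0.844) = 182 nm.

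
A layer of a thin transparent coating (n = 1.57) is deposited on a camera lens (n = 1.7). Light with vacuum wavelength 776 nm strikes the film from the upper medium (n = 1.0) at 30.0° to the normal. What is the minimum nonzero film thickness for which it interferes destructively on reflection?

130 nm

Ray reflecting at the top interface goes from n = 1.0 toward n = 1.57: a half-wave phase shift.
Bottom surface (1.57 → 1.7): reflection off a higher-index medium gives a half-wave phase shift.
Net: no relative phase inversion (both shifts match).
With no net inversion, destructive interference in reflection requires 2 n t cos θ_r = (m + ½) λ.
Snell's law: 1.0 sin 30.0° = 1.57 sin θ_r → sin θ_r = 0.318, cos θ_r = 0.948.
Minimum at m = 0: t = λ / (4 n cos θ_r) = 776 / (4 × 1.57 × 0.948) = 130 nm.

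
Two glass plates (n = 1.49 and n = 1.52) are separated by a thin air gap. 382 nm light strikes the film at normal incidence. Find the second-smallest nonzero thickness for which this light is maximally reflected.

287 nm

Ray reflecting at the top interface goes from n = 1.49 toward n = 1.0: no phase shift.
At the lower boundary (n = 1.0 to n = 1.52) the reflected ray undergoes a half-wave phase shift.
Net: one phase inversion between the two reflected rays.
For strong reflection here: 2 n t = (m + ½) λ.
The second-smallest nonzero thickness corresponds to m = 1: t = (m + ½) λ / (2 n) = 1.50 × 382 / (2 × 1.0) = 287 nm.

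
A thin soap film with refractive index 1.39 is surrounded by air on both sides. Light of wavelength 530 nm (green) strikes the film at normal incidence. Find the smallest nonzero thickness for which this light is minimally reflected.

Ray reflecting at the top interface goes from n = 1.0 toward n = 1.39: a half-wave phase shift.
Ray reflecting at the bottom interface goes from n = 1.39 toward n = 1.0: no phase shift.
Exactly one π shift → a net half-wave offset.
With one net inversion, destructive interference in reflection requires 2 n t = m λ.
The smallest nonzero thickness corresponds to m = 1: t = m λ / (2 n) = 1.00 × 530 / (2 × 1.39) = 191 nm.

191 nm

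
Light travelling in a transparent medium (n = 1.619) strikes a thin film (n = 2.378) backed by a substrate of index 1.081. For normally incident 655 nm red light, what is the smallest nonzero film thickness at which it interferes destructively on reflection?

138 nm

At the upper boundary (n = 1.619 to n = 2.378) the reflected ray undergoes a half-wave phase shift.
Ray reflecting at the bottom interface goes from n = 2.378 toward n = 1.081: no phase shift.
Exactly one π shift → a net half-wave offset.
With one net inversion, destructive interference in reflection requires 2 n t = m λ.
The smallest nonzero thickness corresponds to m = 1: t = m λ / (2 n) = 1.00 × 655 / (2 × 2.378) = 138 nm.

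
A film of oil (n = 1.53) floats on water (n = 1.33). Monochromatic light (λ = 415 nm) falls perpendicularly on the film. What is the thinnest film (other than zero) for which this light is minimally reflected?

Ray reflecting at the top interface goes from n = 1.0 toward n = 1.53: a half-wave phase shift.
Bottom surface (1.53 → 1.33): reflection off a lower-index medium gives no phase shift.
The two reflections differ by half a wavelength.
For minimum reflection here: 2 n t = m λ.
Minimum nonzero at m = 1: t = λ / (2 n) = 415 / (2 × 1.53) = 136 nm.

136 nm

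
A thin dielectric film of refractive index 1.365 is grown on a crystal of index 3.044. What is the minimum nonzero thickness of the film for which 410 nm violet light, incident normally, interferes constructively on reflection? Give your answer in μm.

0.150 μm

Top surface (1.0 → 1.365): reflection off a higher-index medium gives a half-wave phase shift.
Bottom surface (1.365 → 3.044): reflection off a higher-index medium gives a half-wave phase shift.
Net: no relative phase inversion (both shifts match).
For strong reflection here: 2 n t = m λ.
Minimum nonzero at m = 1: t = λ / (2 n) = 410 / (2 × 1.365) = 150 nm.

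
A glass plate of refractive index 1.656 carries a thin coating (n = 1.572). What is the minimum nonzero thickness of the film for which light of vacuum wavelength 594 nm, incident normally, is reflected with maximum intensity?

189 nm

Ray reflecting at the top interface goes from n = 1.0 toward n = 1.572: a half-wave phase shift.
Ray reflecting at the bottom interface goes from n = 1.572 toward n = 1.656: a half-wave phase shift.
Zero or two π shifts → no net half-wave offset.
With no net inversion, constructive interference in reflection requires 2 n t = m λ.
Minimum nonzero at m = 1: t = λ / (2 n) = 594 / (2 × 1.572) = 189 nm.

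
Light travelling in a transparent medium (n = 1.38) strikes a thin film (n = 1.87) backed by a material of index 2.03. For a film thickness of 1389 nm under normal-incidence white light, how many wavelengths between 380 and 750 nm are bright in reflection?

At the upper boundary (n = 1.38 to n = 1.87) the reflected ray undergoes a half-wave phase shift.
At the lower boundary (n = 1.87 to n = 2.03) the reflected ray undergoes a half-wave phase shift.
Zero or two π shifts → no net half-wave offset.
For maximum reflection here: 2 n t = m λ.
λ = 2 n t / m = 5195 / m nm.
m=6: 866 nm (IR); m=7: 742 nm (visible); m=8: 649 nm (visible); m=9: 577 nm (visible); m=10: 519 nm (visible); m=11: 472 nm (visible); m=12: 433 nm (visible); m=13: 400 nm (visible); m=14: 371 nm (UV).

7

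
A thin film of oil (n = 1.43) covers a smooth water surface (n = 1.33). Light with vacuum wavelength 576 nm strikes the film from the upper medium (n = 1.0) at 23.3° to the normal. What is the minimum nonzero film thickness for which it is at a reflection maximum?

105 nm

Ray reflecting at the top interface goes from n = 1.0 toward n = 1.43: a half-wave phase shift.
Ray reflecting at the bottom interface goes from n = 1.43 toward n = 1.33: no phase shift.
The two reflections differ by half a wavelength.
With one net inversion, constructive interference in reflection requires 2 n t cos θ_r = (m + ½) λ.
Snell's law: 1.0 sin 23.3° = 1.43 sin θ_r → sin θ_r = 0.277, cos θ_r = 0.961.
Minimum at m = 0: t = λ / (4 n cos θ_r) = 576 / (4 × 1.43 × 0.961) = 105 nm.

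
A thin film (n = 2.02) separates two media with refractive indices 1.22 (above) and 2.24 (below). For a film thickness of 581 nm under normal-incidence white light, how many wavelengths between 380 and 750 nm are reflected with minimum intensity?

3

Top surface (1.22 → 2.02): reflection off a higher-index medium gives a half-wave phase shift.
At the lower boundary (n = 2.02 to n = 2.24) the reflected ray undergoes a half-wave phase shift.
Zero or two π shifts → no net half-wave offset.
With no net inversion, destructive interference in reflection requires 2 n t = (m + ½) λ.
λ = 2 n t / (m + ½) = 2347 / (m + ½) nm.
m=2: 939 nm (IR); m=3: 671 nm (visible); m=4: 522 nm (visible); m=5: 427 nm (visible); m=6: 361 nm (UV).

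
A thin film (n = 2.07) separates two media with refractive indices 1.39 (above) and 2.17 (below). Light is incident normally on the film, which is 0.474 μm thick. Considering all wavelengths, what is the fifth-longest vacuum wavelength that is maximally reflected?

Ray reflecting at the top interface goes from n = 1.39 toward n = 2.07: a half-wave phase shift.
Bottom surface (2.07 → 2.17): reflection off a higher-index medium gives a half-wave phase shift.
Zero or two π shifts → no net half-wave offset.
With no net inversion, constructive interference in reflection requires 2 n t = m λ.
λ = 2 n t / m. The fifth-longest wavelength is m = 5: λ = 2 × 2.07 × 474 / 5.00 = 392 nm.

392 nm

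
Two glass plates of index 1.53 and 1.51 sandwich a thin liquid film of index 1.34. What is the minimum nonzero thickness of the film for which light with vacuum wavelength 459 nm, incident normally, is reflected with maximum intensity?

85.6 nm

At the upper boundary (n = 1.53 to n = 1.34) the reflected ray undergoes no phase shift.
Bottom surface (1.34 → 1.51): reflection off a higher-index medium gives a half-wave phase shift.
The two reflections differ by half a wavelength.
With one net inversion, constructive interference in reflection requires 2 n t = (m + ½) λ.
Minimum at m = 0: t = λ / (4 n) = 459 / (4 × 1.34) = 85.6 nm.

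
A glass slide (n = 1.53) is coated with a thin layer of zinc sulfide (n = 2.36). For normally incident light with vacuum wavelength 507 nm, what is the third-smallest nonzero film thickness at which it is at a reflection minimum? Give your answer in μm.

0.322 μm

Ray reflecting at the top interface goes from n = 1.0 toward n = 2.36: a half-wave phase shift.
Ray reflecting at the bottom interface goes from n = 2.36 toward n = 1.53: no phase shift.
Net: one phase inversion between the two reflected rays.
With one net inversion, destructive interference in reflection requires 2 n t = m λ.
The third-smallest nonzero thickness corresponds to m = 3: t = m λ / (2 n) = 3.00 × 507 / (2 × 2.36) = 322 nm.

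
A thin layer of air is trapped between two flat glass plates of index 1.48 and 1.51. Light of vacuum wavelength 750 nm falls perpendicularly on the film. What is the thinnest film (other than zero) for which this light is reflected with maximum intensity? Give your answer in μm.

0.188 μm

Top surface (1.48 → 1.0): reflection off a lower-index medium gives no phase shift.
Bottom surface (1.0 → 1.51): reflection off a higher-index medium gives a half-wave phase shift.
Exactly one π shift → a net half-wave offset.
With one net inversion, constructive interference in reflection requires 2 n t = (m + ½) λ.
Minimum at m = 0: t = λ / (4 n) = 750 / (4 × 1.0) = 188 nm.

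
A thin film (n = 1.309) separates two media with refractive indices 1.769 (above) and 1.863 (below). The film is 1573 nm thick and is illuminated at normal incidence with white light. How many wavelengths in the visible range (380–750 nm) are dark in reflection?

5

Top surface (1.769 → 1.309): reflection off a lower-index medium gives no phase shift.
At the lower boundary (n = 1.309 to n = 1.863) the reflected ray undergoes a half-wave phase shift.
Exactly one π shift → a net half-wave offset.
For dark reflection here: 2 n t = m λ.
λ = 2 n t / m = 4118 / m nm.
m=5: 824 nm (IR); m=6: 686 nm (visible); m=7: 588 nm (visible); m=8: 515 nm (visible); m=9: 458 nm (visible); m=10: 412 nm (visible); m=11: 374 nm (UV).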